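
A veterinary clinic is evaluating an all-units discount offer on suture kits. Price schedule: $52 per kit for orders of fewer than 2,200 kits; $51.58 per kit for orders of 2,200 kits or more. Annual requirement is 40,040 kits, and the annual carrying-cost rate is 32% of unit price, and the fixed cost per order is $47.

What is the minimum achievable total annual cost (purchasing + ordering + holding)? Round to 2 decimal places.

$2,084,274.76

H₁ = 32%×$52 = $16.6400;  H₂ = 32%×$51.58 = $16.5056
EOQ₁ = √(2×40,040×47/16.6400) = 475.59  (< 2,200, feasible at tier 1)
EOQ₂ = √(2×40,040×47/16.5056) = 477.52  (< 2,200 → use Q = 2,200 at tier-2 price)
TC(tier 1 (EOQ₁), Q≈475.6) = $2,089,993.85
TC(tier 2, Q≈2,200.0) = $2,084,274.76
Minimum at tier 2: $2,084,274.76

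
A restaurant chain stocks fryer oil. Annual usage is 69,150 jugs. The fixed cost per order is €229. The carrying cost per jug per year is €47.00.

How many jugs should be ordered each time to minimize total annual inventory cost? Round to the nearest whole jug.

821 jugs

EOQ = √(2DS/H) = √(2 × 69,150 × 229 / 47)
    = √(673,844.68) ≈ 820.88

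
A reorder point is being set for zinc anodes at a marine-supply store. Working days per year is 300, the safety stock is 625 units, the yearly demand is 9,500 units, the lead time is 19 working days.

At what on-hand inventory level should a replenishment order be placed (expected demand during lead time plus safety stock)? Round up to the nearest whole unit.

1,227 units

Daily demand d = 9,500 / 300 = 31.667 units/day
Demand during lead time = 31.667 × 19 = 601.67
Reorder point = 601.67 + 625 = 1,226.67 → round up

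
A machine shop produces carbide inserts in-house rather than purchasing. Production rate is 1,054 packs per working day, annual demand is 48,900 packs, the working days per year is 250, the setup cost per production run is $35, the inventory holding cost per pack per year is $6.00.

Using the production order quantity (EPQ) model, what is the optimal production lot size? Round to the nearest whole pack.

d = 48,900/250 = 195.6000 packs/day;  effective holding cost H(1 − d/p) = 6·(1 − 195.6000/1054) = 4.88653
Q* = √(2DS / H_eff) = √(2·48,900·35 / 4.88653) ≈ 836.96

837 packs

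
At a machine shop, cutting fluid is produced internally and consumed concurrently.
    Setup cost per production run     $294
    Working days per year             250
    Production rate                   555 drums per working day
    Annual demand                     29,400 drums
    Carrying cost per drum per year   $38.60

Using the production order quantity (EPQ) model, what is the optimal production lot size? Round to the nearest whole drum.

Daily demand d = 29,400/250 = 117.600; p = 555; 1 − d/p = 0.78811
EPQ = √(2DS / (H(1 − d/p)))
    = √(2 × 29,400 × 294 / (38.6 × 0.78811)) ≈ 753.83

754 drums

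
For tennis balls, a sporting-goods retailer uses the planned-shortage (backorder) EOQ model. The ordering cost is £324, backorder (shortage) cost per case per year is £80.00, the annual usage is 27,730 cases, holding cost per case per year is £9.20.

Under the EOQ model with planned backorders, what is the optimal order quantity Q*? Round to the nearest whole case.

1,476 cases

Basic EOQ = √(2·27,730·324/9.2) = 1,397.554
Backorder adjustment √((H+b)/b) = √((9.2+80)/80) = 1.0559
Q* = 1,397.554 × 1.0559 ≈ 1,475.73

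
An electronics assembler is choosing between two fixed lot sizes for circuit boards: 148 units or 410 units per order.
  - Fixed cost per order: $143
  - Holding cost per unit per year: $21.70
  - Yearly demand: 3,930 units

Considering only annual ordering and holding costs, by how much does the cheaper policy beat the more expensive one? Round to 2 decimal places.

Annual cost at Q: ordering D·S/Q plus holding Q·H/2.
TC(148) = (3,930/148)×143 + (148/2)×21.7 = $5,403.03
TC(410) = (3,930/410)×143 + (410/2)×21.7 = $5,819.21
|ΔTC| = |$5,403.03 − $5,819.21| = $416.18

$416.18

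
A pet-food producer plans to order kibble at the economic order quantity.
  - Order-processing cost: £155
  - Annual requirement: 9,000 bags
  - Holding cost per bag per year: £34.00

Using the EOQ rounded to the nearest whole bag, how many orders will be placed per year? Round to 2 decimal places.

Q* = √(2·D·S / H) = √(2·9,000·155 / 34) = √82,058.8 ≈ 286.46 → Q = 286
N = D/Q = 9,000/286 ≈ 31.469 orders/yr

31.47 orders per year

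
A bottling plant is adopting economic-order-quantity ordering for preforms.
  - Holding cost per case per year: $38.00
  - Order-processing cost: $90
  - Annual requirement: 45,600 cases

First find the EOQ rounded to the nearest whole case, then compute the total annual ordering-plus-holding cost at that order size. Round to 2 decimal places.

Q* = √(2·D·S / H) = √(2·45,600·90 / 38) = √216,000.0 ≈ 464.76 → Q = 465 cases
Orders/yr = 45,600/465 = 98.065; ordering cost = 98.065 × $90 = $8,825.81
Average inventory = 465/2 = 232.5; holding cost = 232.5 × $38 = $8,835.00
Total = $8,825.81 + $8,835.00 = $17,660.81

$17,660.81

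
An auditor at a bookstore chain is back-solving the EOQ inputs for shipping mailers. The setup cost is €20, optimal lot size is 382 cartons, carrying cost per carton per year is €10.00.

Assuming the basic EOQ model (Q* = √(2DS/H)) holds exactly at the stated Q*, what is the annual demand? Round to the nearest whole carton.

From Q* = √(2DS/H) ⇒ Q*² = 2DS/H.
D = Q²H / (2S) = 382² × 10 / (2 × 20) = 36,481.00

36,481 cartons per year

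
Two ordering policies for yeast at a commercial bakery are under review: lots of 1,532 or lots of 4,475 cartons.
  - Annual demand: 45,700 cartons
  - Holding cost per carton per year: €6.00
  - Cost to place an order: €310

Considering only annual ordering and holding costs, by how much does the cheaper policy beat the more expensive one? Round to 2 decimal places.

For each Q, cost = (D/Q)·S + (Q/2)·H.
TC(1,532) = (45,700/1,532)×310 + (1,532/2)×6 = €13,843.39
TC(4,475) = (45,700/4,475)×310 + (4,475/2)×6 = €16,590.81
|ΔTC| = |€13,843.39 − €16,590.81| = €2,747.42

€2,747.42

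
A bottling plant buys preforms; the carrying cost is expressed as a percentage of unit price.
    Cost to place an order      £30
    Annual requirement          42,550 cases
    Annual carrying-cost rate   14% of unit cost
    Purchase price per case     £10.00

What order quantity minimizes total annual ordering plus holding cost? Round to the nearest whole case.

Carrying cost H = £10 × 14% = £1.4000/case/yr
Q* = √(2·D·S / H) = √(2·42,550·30 / 1.4) = √1,823,571.4 ≈ 1,350.40

1,350 cases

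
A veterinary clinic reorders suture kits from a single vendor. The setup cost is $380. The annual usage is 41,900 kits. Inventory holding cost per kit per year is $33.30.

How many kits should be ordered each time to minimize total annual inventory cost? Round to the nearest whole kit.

Optimal lot size Q* = (2 × 41,900 × $380 / $33.3)^½ ≈ 977.89

978 kits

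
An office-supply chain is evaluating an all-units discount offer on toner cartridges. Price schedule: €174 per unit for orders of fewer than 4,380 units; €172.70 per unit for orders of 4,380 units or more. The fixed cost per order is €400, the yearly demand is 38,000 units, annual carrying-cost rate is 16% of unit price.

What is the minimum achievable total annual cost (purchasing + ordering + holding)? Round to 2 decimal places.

€6,626,584.40

H₁ = 16%×€174 = €27.8400;  H₂ = 16%×€172.70 = €27.6320
EOQ₁ = √(2×38,000×400/27.8400) = 1,044.97  (< 4,380, feasible at tier 1)
EOQ₂ = √(2×38,000×400/27.6320) = 1,048.89  (< 4,380 → use Q = 4,380 at tier-2 price)
TC(tier 1 (EOQ₁), Q≈1,045.0) = €6,641,091.85
TC(tier 2, Q≈4,380.0) = €6,626,584.40
Minimum at tier 2: €6,626,584.40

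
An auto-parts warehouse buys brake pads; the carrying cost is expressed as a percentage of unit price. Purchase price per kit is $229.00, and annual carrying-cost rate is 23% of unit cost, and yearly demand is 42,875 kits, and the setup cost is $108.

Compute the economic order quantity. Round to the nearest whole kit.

419 kits

H = i·C = 0.23 × $229 = $52.6700 per kit-year
Optimal lot size Q* = (2 × 42,875 × $108 / $52.67)^½ ≈ 419.32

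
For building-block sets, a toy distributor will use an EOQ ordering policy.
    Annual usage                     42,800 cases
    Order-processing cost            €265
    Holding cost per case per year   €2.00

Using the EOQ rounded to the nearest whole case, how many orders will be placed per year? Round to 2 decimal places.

2DS/H = 2·42,800·265/2 = 11,342,000.00
EOQ = √11,342,000.00 ≈ 3,367.79 → Q = 3,368
N = D/Q = 42,800/3,368 ≈ 12.708 orders/yr

12.71 orders per year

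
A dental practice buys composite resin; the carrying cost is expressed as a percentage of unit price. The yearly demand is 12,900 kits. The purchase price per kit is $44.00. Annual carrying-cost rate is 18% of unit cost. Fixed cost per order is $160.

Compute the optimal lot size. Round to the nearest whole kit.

H = i·C = 0.18 × $44 = $7.9200 per kit-year
2DS/H = 2·12,900·160/7.92 = 521,212.12
EOQ = √521,212.12 ≈ 721.95

722 kits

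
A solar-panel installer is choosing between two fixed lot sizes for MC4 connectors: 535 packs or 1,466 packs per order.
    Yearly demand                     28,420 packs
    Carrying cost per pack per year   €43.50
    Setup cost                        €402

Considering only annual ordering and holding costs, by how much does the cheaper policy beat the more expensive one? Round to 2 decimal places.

For each Q, cost = (D/Q)·S + (Q/2)·H.
TC(535) = (28,420/535)×402 + (535/2)×43.5 = €32,991.09
TC(1,466) = (28,420/1,466)×402 + (1,466/2)×43.5 = €39,678.71
|ΔTC| = |€32,991.09 − €39,678.71| = €6,687.61

€6,687.61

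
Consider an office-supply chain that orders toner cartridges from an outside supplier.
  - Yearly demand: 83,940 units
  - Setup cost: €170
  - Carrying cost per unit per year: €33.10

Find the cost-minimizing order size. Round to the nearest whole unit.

2DS/H = 2·83,940·170/33.1 = 862,223.56
EOQ = √862,223.56 ≈ 928.56

929 units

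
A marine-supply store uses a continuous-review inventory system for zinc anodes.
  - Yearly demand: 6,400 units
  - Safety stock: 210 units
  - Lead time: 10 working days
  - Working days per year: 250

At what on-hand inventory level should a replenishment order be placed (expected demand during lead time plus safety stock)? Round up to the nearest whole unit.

Daily demand d = 6,400 / 250 = 25.600 units/day
Demand during lead time = 25.600 × 10 = 256.00
Reorder point = 256.00 + 210 = 466.00 → round up

466 units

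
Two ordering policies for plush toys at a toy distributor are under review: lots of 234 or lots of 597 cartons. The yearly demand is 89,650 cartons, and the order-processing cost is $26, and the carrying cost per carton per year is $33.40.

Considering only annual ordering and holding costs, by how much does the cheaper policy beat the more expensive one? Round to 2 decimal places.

$5.34

For each Q, cost = (D/Q)·S + (Q/2)·H.
TC(234) = (89,650/234)×26 + (234/2)×33.4 = $13,868.91
TC(597) = (89,650/597)×26 + (597/2)×33.4 = $13,874.26
Lots of 234 are cheaper by $5.34.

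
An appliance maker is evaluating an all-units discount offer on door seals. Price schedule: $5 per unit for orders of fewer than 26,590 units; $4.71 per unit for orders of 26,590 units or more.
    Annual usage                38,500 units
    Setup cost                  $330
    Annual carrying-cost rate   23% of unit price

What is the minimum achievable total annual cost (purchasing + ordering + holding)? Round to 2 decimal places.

$196,215.28

H₁ = 23%×$5 = $1.1500;  H₂ = 23%×$4.71 = $1.0833
EOQ₁ = √(2×38,500×330/1.1500) = 4,700.60  (< 26,590, feasible at tier 1)
EOQ₂ = √(2×38,500×330/1.0833) = 4,843.15  (< 26,590 → use Q = 26,590 at tier-2 price)
TC(tier 1 (EOQ₁), Q≈4,700.6) = $197,905.69
TC(tier 2, Q≈26,590.0) = $196,215.28
Minimum at tier 2: $196,215.28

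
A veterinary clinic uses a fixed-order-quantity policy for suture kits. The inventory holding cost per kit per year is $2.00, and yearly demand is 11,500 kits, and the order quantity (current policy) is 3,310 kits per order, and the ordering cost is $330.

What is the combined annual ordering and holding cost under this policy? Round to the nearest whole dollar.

$4,457

Ordering: D/Q × S = 11,500/3,310 × $330 = $1,146.53
Holding:  Q/2 × H = 3,310/2 × $2 = $3,310.00
Total = $1,146.53 + $3,310.00 = $4,456.53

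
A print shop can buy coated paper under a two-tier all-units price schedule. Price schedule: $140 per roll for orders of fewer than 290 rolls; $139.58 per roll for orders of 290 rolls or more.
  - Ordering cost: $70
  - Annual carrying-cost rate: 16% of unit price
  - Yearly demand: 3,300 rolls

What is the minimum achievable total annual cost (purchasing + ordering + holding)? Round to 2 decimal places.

H₁ = 16%×$140 = $22.4000;  H₂ = 16%×$139.58 = $22.3328
EOQ₁ = √(2×3,300×70/22.4000) = 143.61  (< 290, feasible at tier 1)
EOQ₂ = √(2×3,300×70/22.3328) = 143.83  (< 290 → use Q = 290 at tier-2 price)
TC(tier 1 (EOQ₁), Q≈143.6) = $465,216.96
TC(tier 2, Q≈290.0) = $464,648.81
Minimum at tier 2: $464,648.81

$464,648.81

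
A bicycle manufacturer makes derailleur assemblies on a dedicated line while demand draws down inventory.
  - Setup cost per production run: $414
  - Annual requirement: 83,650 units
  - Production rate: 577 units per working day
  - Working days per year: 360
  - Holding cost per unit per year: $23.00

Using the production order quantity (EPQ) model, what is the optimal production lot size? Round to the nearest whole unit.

2,245 units

Daily demand d = 83,650/360 = 232.361; p = 577; 1 − d/p = 0.59729
EPQ = √(2DS / (H(1 − d/p)))
    = √(2 × 83,650 × 414 / (23 × 0.59729)) ≈ 2,245.38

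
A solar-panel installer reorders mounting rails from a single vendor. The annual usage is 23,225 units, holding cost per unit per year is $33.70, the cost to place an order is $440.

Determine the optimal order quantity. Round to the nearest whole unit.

779 units

2DS/H = 2·23,225·440/33.7 = 606,468.84
EOQ = √606,468.84 ≈ 778.76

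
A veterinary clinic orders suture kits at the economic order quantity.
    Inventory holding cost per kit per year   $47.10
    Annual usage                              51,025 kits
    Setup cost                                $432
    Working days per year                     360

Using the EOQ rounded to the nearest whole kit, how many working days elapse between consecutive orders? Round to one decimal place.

6.8 days

2DS/H = 2·51,025·432/47.1 = 936,000.00
EOQ = √936,000.00 ≈ 967.47 → Q = 967 kits
T = Q/D × 360 days = 967/51,025 × 360 = 6.823 days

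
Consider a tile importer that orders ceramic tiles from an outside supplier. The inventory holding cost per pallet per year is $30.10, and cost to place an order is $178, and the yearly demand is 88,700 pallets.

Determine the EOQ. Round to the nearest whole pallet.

1,024 pallets

Q* = √(2·D·S / H) = √(2·88,700·178 / 30.1) = √1,049,076.4 ≈ 1,024.24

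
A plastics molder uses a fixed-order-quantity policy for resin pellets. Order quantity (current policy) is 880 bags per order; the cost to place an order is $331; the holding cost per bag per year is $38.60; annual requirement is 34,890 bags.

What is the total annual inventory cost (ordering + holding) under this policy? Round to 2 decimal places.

Orders/yr = 34,890/880 = 39.648; ordering cost = 39.648 × $331 = $13,123.40
Average inventory = 880/2 = 440; holding cost = 440 × $38.6 = $16,984.00
Total = $13,123.40 + $16,984.00 = $30,107.40

$30,107.40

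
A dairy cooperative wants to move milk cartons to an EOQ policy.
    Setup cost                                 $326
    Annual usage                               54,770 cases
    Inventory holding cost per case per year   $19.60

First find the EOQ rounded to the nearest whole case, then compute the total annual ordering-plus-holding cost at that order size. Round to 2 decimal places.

$26,455.94

Optimal lot size Q* = (2 × 54,770 × $326 / $19.6)^½ ≈ 1,349.79 → Q = 1,350 cases
Orders/yr = 54,770/1,350 = 40.570; ordering cost = 40.570 × $326 = $13,225.94
Average inventory = 1,350/2 = 675; holding cost = 675 × $19.6 = $13,230.00
Total = $13,225.94 + $13,230.00 = $26,455.94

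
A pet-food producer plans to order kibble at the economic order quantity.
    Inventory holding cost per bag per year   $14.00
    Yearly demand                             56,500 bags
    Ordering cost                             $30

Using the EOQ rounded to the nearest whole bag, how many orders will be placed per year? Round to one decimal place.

114.8 orders per year

EOQ = √(2DS/H) = √(2 × 56,500 × 30 / 14)
    = √(242,142.86) ≈ 492.08 → Q = 492
Orders per year = D/Q = 56,500 / 492 = 114.837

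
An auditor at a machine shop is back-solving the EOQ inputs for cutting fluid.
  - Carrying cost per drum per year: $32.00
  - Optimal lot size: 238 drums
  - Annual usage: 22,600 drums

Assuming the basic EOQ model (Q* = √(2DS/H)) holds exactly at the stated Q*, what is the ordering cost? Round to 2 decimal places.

$40.10

From Q* = √(2DS/H) ⇒ Q*² = 2DS/H.
S = Q²H / (2D) = 238² × 32 / (2 × 22,600) = 40.1019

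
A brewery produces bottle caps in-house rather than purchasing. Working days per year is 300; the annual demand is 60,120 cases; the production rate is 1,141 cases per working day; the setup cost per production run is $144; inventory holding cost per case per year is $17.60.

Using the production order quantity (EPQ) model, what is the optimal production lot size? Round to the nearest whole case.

Daily demand d = 60,120/300 = 200.400; p = 1141; 1 − d/p = 0.82436
EPQ = √(2DS / (H(1 − d/p)))
    = √(2 × 60,120 × 144 / (17.6 × 0.82436)) ≈ 1,092.42

1,092 cases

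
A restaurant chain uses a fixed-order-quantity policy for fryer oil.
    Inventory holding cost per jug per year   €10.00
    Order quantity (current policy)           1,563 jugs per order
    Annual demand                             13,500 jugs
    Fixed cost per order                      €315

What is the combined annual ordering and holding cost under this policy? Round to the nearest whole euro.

€10,536

Annual ordering cost = (D/Q)·S = (13,500/1,563) × 315 = €2,720.73
Annual holding cost  = (Q/2)·H = (1,563/2) × 10 = €7,815.00
Total = €2,720.73 + €7,815.00 = €10,535.73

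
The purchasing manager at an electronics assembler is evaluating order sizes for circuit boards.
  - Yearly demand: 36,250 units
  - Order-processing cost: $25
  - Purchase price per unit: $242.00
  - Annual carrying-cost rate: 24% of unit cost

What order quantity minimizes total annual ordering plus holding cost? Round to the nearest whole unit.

H = i·C = 0.24 × $242 = $58.0800 per unit-year
Optimal lot size Q* = (2 × 36,250 × $25 / $58.08)^½ ≈ 176.65

177 units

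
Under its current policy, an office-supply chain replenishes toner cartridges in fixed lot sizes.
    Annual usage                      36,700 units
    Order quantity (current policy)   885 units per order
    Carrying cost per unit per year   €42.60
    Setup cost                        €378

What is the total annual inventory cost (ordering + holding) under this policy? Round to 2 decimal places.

Annual ordering cost = (D/Q)·S = (36,700/885) × 378 = €15,675.25
Annual holding cost  = (Q/2)·H = (885/2) × 42.6 = €18,850.50
Total = €15,675.25 + €18,850.50 = €34,525.75

€34,525.75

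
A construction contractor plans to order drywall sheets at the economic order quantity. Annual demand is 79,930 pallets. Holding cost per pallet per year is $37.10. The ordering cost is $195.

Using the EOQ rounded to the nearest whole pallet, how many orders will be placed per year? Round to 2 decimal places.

87.16 orders per year

Q* = √(2·D·S / H) = √(2·79,930·195 / 37.1) = √840,234.5 ≈ 916.64 → Q = 917
Orders per year = D/Q = 79,930 / 917 = 87.165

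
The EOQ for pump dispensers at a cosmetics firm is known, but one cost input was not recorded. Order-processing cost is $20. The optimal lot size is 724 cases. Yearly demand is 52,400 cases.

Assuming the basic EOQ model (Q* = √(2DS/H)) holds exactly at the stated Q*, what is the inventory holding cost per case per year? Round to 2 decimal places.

Since Q* = (2DS/H)^½, squaring gives Q*²·H = 2DS.
H = 2DS / Q² = 2 × 52,400 × 20 / 724² = 3.9987

$4.00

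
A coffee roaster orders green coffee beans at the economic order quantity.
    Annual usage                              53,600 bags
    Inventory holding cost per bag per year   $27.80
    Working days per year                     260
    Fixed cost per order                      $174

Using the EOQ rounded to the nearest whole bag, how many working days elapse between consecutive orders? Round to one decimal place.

2DS/H = 2·53,600·174/27.8 = 670,964.03
EOQ = √670,964.03 ≈ 819.12 → Q = 819 bags
Days between orders = 260 / (D/Q) = 260 / 65.446 ≈ 3.973

4.0 days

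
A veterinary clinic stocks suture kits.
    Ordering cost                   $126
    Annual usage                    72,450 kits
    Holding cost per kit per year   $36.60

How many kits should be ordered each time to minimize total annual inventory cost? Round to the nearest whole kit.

EOQ = √(2DS/H) = √(2 × 72,450 × 126 / 36.6)
    = √(498,836.07) ≈ 706.28

706 kits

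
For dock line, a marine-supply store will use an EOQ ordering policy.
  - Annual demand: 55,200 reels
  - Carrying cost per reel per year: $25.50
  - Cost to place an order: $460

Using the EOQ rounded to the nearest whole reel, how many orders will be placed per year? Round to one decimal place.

39.1 orders per year

Q* = √(2·D·S / H) = √(2·55,200·460 / 25.5) = √1,991,529.4 ≈ 1,411.22 → Q = 1,411
N = D/Q = 55,200/1,411 ≈ 39.121 orders/yr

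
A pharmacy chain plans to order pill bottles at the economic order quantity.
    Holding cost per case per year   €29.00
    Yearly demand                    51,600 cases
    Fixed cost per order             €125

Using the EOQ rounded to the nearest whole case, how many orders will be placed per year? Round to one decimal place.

2DS/H = 2·51,600·125/29 = 444,827.59
EOQ = √444,827.59 ≈ 666.95 → Q = 667
N = D/Q = 51,600/667 ≈ 77.361 orders/yr

77.4 orders per year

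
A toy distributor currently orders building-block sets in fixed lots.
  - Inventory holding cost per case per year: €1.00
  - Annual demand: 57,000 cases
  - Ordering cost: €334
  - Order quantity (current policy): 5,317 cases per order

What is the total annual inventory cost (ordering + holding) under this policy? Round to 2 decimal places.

Orders/yr = 57,000/5,317 = 10.720; ordering cost = 10.720 × €334 = €3,580.59
Average inventory = 5,317/2 = 2658.5; holding cost = 2658.5 × €1 = €2,658.50
Total = €3,580.59 + €2,658.50 = €6,239.09

€6,239.09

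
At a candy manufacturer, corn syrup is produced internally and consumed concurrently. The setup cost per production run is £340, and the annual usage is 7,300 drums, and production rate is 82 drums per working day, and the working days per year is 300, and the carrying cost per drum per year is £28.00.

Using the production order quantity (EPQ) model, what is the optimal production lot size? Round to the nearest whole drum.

Daily demand d = 7,300/300 = 24.333; p = 82; 1 − d/p = 0.70325
EPQ = √(2DS / (H(1 − d/p)))
    = √(2 × 7,300 × 340 / (28 × 0.70325)) ≈ 502.09

502 drums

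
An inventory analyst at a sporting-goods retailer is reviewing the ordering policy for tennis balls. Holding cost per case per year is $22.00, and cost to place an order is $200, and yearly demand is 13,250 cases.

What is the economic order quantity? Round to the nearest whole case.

491 cases

Optimal lot size Q* = (2 × 13,250 × $200 / $22)^½ ≈ 490.82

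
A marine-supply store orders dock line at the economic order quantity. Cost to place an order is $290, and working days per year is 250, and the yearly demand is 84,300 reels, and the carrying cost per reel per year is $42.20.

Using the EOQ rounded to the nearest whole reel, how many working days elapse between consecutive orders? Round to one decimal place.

3.2 days

Q* = √(2·D·S / H) = √(2·84,300·290 / 42.2) = √1,158,625.6 ≈ 1,076.39 → Q = 1,076 reels
Cycle time = (working days × Q)/D = (250 × 1,076) / 84,300 = 3.191 days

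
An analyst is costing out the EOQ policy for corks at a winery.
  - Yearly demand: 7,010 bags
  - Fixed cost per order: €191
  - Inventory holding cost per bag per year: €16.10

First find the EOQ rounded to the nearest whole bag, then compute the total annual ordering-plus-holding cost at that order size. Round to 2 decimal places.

€6,566.04

2DS/H = 2·7,010·191/16.1 = 166,324.22
EOQ = √166,324.22 ≈ 407.83 → Q = 408 bags
Annual ordering cost = (D/Q)·S = (7,010/408) × 191 = €3,281.64
Annual holding cost  = (Q/2)·H = (408/2) × 16.1 = €3,284.40
Total = €3,281.64 + €3,284.40 = €6,566.04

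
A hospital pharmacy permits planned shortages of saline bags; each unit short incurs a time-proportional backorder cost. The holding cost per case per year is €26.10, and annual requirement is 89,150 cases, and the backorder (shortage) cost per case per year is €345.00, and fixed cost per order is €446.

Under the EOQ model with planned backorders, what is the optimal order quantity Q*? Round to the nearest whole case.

Basic EOQ = √(2·89,150·446/26.1) = 1,745.512
Backorder adjustment √((H+b)/b) = √((26.1+345)/345) = 1.0371
Q* = 1,745.512 × 1.0371 ≈ 1,810.33

1,810 cases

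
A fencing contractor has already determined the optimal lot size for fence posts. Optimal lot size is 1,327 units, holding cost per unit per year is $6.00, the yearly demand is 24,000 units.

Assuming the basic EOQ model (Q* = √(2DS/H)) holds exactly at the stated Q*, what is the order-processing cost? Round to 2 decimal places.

$220.12

EOQ relation: Q² = 2DS/H, so rearrange for the unknown.
S = Q²H / (2D) = 1,327² × 6 / (2 × 24,000) = 220.1161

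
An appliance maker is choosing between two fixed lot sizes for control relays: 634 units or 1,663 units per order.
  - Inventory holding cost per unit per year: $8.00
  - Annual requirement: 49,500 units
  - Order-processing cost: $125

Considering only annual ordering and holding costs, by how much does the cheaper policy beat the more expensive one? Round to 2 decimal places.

For each Q, cost = (D/Q)·S + (Q/2)·H.
TC(634) = (49,500/634)×125 + (634/2)×8 = $12,295.46
TC(1,663) = (49,500/1,663)×125 + (1,663/2)×8 = $10,372.69
Cheaper: Q = 1,663.  Difference = $1,922.78

$1,922.78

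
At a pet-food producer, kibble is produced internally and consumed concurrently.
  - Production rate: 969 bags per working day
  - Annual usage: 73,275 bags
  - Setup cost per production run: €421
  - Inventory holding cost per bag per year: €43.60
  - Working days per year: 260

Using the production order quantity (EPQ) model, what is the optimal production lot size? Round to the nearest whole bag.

1,413 bags

Daily demand d = 73,275/260 = 281.827; p = 969; 1 − d/p = 0.70916
EPQ = √(2DS / (H(1 − d/p)))
    = √(2 × 73,275 × 421 / (43.6 × 0.70916)) ≈ 1,412.60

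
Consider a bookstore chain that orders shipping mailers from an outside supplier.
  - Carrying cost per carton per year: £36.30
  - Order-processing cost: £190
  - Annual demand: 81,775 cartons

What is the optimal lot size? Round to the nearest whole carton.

Optimal lot size Q* = (2 × 81,775 × £190 / £36.3)^½ ≈ 925.23

925 cartons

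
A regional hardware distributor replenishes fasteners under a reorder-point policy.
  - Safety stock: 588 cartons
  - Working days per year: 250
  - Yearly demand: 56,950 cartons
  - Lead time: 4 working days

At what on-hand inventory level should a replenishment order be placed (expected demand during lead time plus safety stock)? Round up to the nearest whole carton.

Daily demand d = 56,950 / 250 = 227.800 cartons/day
Demand during lead time = 227.800 × 4 = 911.20
Reorder point = 911.20 + 588 = 1,499.20 → round up

1,500 cartons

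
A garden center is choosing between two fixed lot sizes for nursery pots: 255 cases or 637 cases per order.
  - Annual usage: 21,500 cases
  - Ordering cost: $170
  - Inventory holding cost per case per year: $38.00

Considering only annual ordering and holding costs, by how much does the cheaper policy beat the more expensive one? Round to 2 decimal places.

For each Q, cost = (D/Q)·S + (Q/2)·H.
TC(255) = (21,500/255)×170 + (255/2)×38 = $19,178.33
TC(637) = (21,500/637)×170 + (637/2)×38 = $17,840.83
Cheaper: Q = 637.  Difference = $1,337.50

$1,337.50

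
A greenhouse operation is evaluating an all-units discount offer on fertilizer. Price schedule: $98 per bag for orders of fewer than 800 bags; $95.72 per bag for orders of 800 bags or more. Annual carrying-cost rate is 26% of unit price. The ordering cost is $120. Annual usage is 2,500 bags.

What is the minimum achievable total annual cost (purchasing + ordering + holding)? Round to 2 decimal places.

$248,909.99

H₁ = 26%×$98 = $25.4800;  H₂ = 26%×$95.72 = $24.8872
EOQ₁ = √(2×2,500×120/25.4800) = 153.45  (< 800, feasible at tier 1)
EOQ₂ = √(2×2,500×120/24.8872) = 155.27  (< 800 → use Q = 800 at tier-2 price)
TC(tier 1 (EOQ₁), Q≈153.5) = $248,909.99
TC(tier 2, Q≈800.0) = $249,629.88
Minimum at tier 1 (EOQ₁): $248,909.99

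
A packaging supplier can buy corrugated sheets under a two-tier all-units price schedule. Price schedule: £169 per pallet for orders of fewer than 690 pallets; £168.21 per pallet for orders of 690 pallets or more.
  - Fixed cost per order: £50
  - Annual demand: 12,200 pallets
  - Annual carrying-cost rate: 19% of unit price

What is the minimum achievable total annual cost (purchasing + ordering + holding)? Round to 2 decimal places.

£2,064,072.22

H₁ = 19%×£169 = £32.1100;  H₂ = 19%×£168.21 = £31.9599
EOQ₁ = √(2×12,200×50/32.1100) = 194.92  (< 690, feasible at tier 1)
EOQ₂ = √(2×12,200×50/31.9599) = 195.38  (< 690 → use Q = 690 at tier-2 price)
TC(tier 1 (EOQ₁), Q≈194.9) = £2,068,058.93
TC(tier 2, Q≈690.0) = £2,064,072.22
Minimum at tier 2: £2,064,072.22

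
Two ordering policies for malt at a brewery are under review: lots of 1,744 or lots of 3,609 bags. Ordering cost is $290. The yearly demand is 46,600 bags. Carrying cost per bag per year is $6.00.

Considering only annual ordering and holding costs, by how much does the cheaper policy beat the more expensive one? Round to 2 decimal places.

For each Q, cost = (D/Q)·S + (Q/2)·H.
TC(1,744) = (46,600/1,744)×290 + (1,744/2)×6 = $12,980.85
TC(3,609) = (46,600/3,609)×290 + (3,609/2)×6 = $14,571.53
Cheaper: Q = 1,744.  Difference = $1,590.67

$1,590.67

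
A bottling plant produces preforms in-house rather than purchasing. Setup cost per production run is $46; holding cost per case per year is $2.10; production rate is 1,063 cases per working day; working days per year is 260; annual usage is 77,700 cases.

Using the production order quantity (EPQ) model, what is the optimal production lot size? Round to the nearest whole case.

Daily demand d = 77,700/260 = 298.846; p = 1063; 1 − d/p = 0.71887
EPQ = √(2DS / (H(1 − d/p)))
    = √(2 × 77,700 × 46 / (2.1 × 0.71887)) ≈ 2,176.06

2,176 cases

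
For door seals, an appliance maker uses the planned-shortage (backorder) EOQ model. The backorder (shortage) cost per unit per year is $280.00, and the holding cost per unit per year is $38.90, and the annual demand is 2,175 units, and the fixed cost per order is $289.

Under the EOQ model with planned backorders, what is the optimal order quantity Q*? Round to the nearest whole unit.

Basic EOQ = √(2·2,175·289/38.9) = 179.771
Backorder adjustment √((H+b)/b) = √((38.9+280)/280) = 1.0672
Q* = 179.771 × 1.0672 ≈ 191.85

192 units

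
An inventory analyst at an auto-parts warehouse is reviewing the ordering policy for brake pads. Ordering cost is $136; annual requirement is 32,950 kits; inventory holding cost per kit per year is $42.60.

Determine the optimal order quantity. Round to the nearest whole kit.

Optimal lot size Q* = (2 × 32,950 × $136 / $42.6)^½ ≈ 458.68

459 kits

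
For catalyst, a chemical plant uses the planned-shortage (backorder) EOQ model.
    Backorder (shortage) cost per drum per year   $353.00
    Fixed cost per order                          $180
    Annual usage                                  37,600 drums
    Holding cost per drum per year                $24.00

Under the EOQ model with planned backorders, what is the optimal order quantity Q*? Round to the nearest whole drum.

Q* = √(2DS/H) · √((H + b)/b)
   = √(2 × 37,600 × 180 / 24) · √((24 + 353) / 353)
   = 750.999 × 1.0334 ≈ 776.11

776 drums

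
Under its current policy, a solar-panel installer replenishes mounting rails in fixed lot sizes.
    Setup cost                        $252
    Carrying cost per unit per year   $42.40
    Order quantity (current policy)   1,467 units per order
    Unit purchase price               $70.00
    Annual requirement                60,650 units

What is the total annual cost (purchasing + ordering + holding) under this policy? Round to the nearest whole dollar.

Ordering: D/Q × S = 60,650/1,467 × $252 = $10,418.40
Holding:  Q/2 × H = 1,467/2 × $42.4 = $31,100.40
Purchase cost = D·C = 60,650 × 70 = $4,245,500.00
Total = $10,418.40 + $31,100.40 + $4,245,500.00 = $4,287,018.80

$4,287,019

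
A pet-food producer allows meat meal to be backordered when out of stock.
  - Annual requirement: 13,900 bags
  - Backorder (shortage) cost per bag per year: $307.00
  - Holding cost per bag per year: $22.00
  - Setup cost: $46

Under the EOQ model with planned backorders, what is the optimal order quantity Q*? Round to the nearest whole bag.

Basic EOQ = √(2·13,900·46/22) = 241.096
Backorder adjustment √((H+b)/b) = √((22+307)/307) = 1.0352
Q* = 241.096 × 1.0352 ≈ 249.59

250 bags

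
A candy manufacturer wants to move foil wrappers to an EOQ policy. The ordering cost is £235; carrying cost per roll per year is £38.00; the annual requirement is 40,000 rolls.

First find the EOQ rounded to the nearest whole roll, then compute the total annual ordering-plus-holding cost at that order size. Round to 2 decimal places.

Q* = √(2·D·S / H) = √(2·40,000·235 / 38) = √494,736.8 ≈ 703.38 → Q = 703 rolls
Annual ordering cost = (D/Q)·S = (40,000/703) × 235 = £13,371.27
Annual holding cost  = (Q/2)·H = (703/2) × 38 = £13,357.00
Total = £13,371.27 + £13,357.00 = £26,728.27

£26,728.27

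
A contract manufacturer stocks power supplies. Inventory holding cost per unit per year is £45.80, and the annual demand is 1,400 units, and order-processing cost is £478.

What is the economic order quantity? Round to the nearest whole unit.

171 units

Optimal lot size Q* = (2 × 1,400 × £478 / £45.8)^½ ≈ 170.95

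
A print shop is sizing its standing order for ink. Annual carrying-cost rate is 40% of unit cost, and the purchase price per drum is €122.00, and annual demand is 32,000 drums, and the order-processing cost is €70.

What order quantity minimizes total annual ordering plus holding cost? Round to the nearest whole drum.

Carrying cost H = €122 × 40% = €48.8000/drum/yr
Optimal lot size Q* = (2 × 32,000 × €70 / €48.8)^½ ≈ 302.99

303 drums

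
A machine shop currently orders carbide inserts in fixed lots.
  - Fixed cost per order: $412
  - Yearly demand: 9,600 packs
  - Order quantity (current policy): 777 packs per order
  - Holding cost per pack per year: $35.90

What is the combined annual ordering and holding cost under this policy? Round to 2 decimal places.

Annual ordering cost = (D/Q)·S = (9,600/777) × 412 = $5,090.35
Annual holding cost  = (Q/2)·H = (777/2) × 35.9 = $13,947.15
Total = $5,090.35 + $13,947.15 = $19,037.50

$19,037.50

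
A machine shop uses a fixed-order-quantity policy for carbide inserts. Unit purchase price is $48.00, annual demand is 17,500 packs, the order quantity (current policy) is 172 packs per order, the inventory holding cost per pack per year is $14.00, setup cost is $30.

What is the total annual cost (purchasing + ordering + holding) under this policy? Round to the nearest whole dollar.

Annual ordering cost = (D/Q)·S = (17,500/172) × 30 = $3,052.33
Annual holding cost  = (Q/2)·H = (172/2) × 14 = $1,204.00
Purchase cost = D·C = 17,500 × 48 = $840,000.00
Total = $3,052.33 + $1,204.00 + $840,000.00 = $844,256.33

$844,256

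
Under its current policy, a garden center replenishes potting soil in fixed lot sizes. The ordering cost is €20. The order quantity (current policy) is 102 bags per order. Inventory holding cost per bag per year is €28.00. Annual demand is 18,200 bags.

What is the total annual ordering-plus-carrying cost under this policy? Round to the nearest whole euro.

Annual ordering cost = (D/Q)·S = (18,200/102) × 20 = €3,568.63
Annual holding cost  = (Q/2)·H = (102/2) × 28 = €1,428.00
Total = €3,568.63 + €1,428.00 = €4,996.63

€4,997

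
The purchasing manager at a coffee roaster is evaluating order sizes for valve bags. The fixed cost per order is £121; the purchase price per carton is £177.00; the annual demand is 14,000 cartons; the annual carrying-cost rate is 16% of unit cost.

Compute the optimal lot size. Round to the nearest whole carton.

346 cartons

Holding cost per carton per year: H = 16% × £177 = £28.3200
2DS/H = 2·14,000·121/28.32 = 119,632.77
EOQ = √119,632.77 ≈ 345.88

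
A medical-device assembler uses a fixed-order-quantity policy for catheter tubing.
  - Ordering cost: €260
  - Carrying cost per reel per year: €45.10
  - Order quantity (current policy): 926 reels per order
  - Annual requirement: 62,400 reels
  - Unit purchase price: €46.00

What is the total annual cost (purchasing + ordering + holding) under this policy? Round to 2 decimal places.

Orders/yr = 62,400/926 = 67.387; ordering cost = 67.387 × €260 = €17,520.52
Average inventory = 926/2 = 463; holding cost = 463 × €45.1 = €20,881.30
Purchase cost = D·C = 62,400 × 46 = €2,870,400.00
Total = €17,520.52 + €20,881.30 + €2,870,400.00 = €2,908,801.82

€2,908,801.82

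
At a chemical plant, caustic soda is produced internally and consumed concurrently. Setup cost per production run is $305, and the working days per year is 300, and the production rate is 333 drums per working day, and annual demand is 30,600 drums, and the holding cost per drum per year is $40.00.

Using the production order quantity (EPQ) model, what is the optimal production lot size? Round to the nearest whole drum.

820 drums

Daily demand d = 30,600/300 = 102.000; p = 333; 1 − d/p = 0.69369
EPQ = √(2DS / (H(1 − d/p)))
    = √(2 × 30,600 × 305 / (40 × 0.69369)) ≈ 820.18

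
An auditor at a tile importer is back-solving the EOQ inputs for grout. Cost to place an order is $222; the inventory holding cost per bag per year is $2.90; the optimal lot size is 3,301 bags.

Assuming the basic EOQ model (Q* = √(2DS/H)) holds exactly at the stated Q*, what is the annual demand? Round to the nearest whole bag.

EOQ relation: Q² = 2DS/H, so rearrange for the unknown.
D = Q²H / (2S) = 3,301² × 2.9 / (2 × 222) = 71,171.49

71,171 bags per year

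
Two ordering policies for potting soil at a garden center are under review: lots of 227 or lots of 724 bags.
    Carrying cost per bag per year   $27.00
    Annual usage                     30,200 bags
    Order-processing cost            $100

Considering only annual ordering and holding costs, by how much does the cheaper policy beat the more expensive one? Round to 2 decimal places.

$2,423.19

Annual cost at Q: ordering D·S/Q plus holding Q·H/2.
TC(227) = (30,200/227)×100 + (227/2)×27 = $16,368.46
TC(724) = (30,200/724)×100 + (724/2)×27 = $13,945.27
|ΔTC| = |$16,368.46 − $13,945.27| = $2,423.19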